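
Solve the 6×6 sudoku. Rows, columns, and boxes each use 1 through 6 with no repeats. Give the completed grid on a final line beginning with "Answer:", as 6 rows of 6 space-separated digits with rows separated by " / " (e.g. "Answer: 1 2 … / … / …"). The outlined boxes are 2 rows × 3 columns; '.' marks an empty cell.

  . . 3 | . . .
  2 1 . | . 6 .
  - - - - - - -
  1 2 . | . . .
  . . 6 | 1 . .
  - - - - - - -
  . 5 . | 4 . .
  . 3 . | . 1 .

Step 1. [r4c2∈{4}] r4c2 is down to just 4. So r4c2=4.
Step 2. [r3c3∈{5}] r3c3's peers cover all but 5. So r3c3=5.
Step 3. [r1c1∈{4,5,6}] col 1 places 5 nowhere but r1c1, so r1c1=5.
Step 4. [r1c4∈{2}] r1c4's peers cover all but 2 ⇒ r1c4=2.
Step 5. [r4c5∈{2,3,5}] across col 5, 5 lands solely at r4c5 ⇒ r4c5=5.
Step 6. [r5c5∈{2,3}] across col 5, 2 lands solely at r5c5. So r5c5=2.
Step 7. [r5c6∈{3,6}] r5c6 is the only open cell in row 5 admitting 3, so r5c6=3.
Step 8. [r1c5∈{4}] r1c5 is down to just 4. So r1c5=4.
Step 9. [r2c4∈{3,5}] in row 2, 3 fits only at r2c4, so r2c4=3.
Step 10. [r3c4∈{6}] nothing but 6 survives at r3c4 ⇒ r3c4=6.
Step 11. [r6c6∈{5,6}] r6c6 is the only open cell in col 6 admitting 6, so r6c6=6.
Step 12. [r6c1∈{4}] only 4 remains possible at r6c1. So r6c1=4.
Step 13. [r5c1∈{6}] only 6 remains possible at r5c1, so r5c1=6.
Step 14. [r3c5∈{3}] nothing but 3 survives at r3c5. So r3c5=3.
Step 15. [r2c6∈{5}] only 5 remains possible at r2c6 ⇒ r2c6=5.
Step 16. [r6c4∈{5}] nothing but 5 survives at r6c4. So r6c4=5.
Step 17. [r4c1∈{3}] only 3 remains possible at r4c1. So r4c1=3.
Step 18. [r5c3∈{1}] r5c3 is down to just 1, so r5c3=1.
Step 19. [r1c2∈{6}] r1c2 is down to just 6 ⇒ r1c2=6.
Step 20. [r2c3∈{4}] r2c3 has the single candidate 4, so r2c3=4.
Step 21. [r4c6∈{2}] r4c6's peers cover all but 2, so r4c6=2.
Step 22. [r1c6∈{1}] nothing but 1 survives at r1c6, so r1c6=1.
Step 23. [r6c3∈{2}] only 2 remains possible at r6c3. So r6c3=2.
Step 24. [r3c6∈{4}] r3c6 is down to just 4, so r3c6=4.

Answer: 5 6 3 2 4 1 / 2 1 4 3 6 5 / 1 2 5 6 3 4 / 3 4 6 1 5 2 / 6 5 1 4 2 3 / 4 3 2 5 1 6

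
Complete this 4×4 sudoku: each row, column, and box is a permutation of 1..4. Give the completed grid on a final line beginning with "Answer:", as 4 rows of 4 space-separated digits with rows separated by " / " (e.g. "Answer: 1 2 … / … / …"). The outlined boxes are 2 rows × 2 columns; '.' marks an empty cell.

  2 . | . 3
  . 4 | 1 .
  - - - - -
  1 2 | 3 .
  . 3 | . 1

Step 1. [r3c4∈{4}] r3c4 has the single candidate 4 ⇒ r3c4=4.
Step 2. [r1c2∈{1}] r1c2's peers cover all but 1 ⇒ r1c2=1.
Step 3. [r4c1∈{4}] r4c1 has the single candidate 4 ⇒ r4c1=4.
Step 4. [r2c1∈{3}] only 3 remains possible at r2c1, so r2c1=3.
Step 5. [r4c3∈{2}] r4c3 is down to just 2 ⇒ r4c3=2.
Step 6. [r1c3∈{4}] r1c3 is down to just 4. So r1c3=4.
Step 7. [r2c4∈{2}] r2c4's peers cover all but 2 ⇒ r2c4=2.

Answer: 2 1 4 3 / 3 4 1 2 / 1 2 3 4 / 4 3 2 1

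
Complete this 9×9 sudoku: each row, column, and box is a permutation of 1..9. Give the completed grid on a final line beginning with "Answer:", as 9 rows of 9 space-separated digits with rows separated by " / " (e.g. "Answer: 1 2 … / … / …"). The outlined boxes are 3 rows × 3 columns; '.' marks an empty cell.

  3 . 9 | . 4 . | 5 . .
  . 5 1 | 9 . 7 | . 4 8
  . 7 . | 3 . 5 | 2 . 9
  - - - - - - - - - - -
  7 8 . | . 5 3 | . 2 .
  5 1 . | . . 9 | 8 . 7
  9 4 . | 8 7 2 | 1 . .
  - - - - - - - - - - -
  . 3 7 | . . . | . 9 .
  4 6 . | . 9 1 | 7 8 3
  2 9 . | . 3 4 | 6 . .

Step 1. [r5c5∈{6}] nothing but 6 survives at r5c5, so r5c5=6.
Step 2. [r7c9∈{1,2,4,5}] 2 has one home in col 9: r7c9, so r7c9=2.
Step 3. [r3c5∈{1,8}] 1 has one home in col 5: r3c5 ⇒ r3c5=1.
Step 4. [r3c8∈{6}] r3c8 has the single candidate 6, so r3c8=6.
Step 5. [r9c3∈{5,8}] across row 9, 8 lands solely at r9c3. So r9c3=8.
Step 6. [r4c9∈{4,6}] in col 9, 4 fits only at r4c9, so r4c9=4.
Step 7. [r7c4∈{5,6}] 5 has one home in row 7: r7c4 ⇒ r7c4=5.
Step 8. [r5c8∈{3}] r5c8's peers cover all but 3 ⇒ r5c8=3.
Step 9. [r1c6∈{6,8}] in row 1, 8 fits only at r1c6, so r1c6=8.
Step 10. [r6c8∈{5}] r6c8 is down to just 5, so r6c8=5.
Step 11. [r9c8∈{1}] r9c8 has the single candidate 1. So r9c8=1.
Step 12. [r1c2∈{2}] r1c2 has the single candidate 2 ⇒ r1c2=2.
Step 13. [r6c9∈{6}] r6c9's peers cover all but 6. So r6c9=6.
Step 14. [r8c4∈{2}] r8c4's peers cover all but 2, so r8c4=2.
Step 15. [r7c1∈{1}] nothing but 1 survives at r7c1. So r7c1=1.
Step 16. [r4c7∈{9}] r4c7 has the single candidate 9, so r4c7=9.
Step 17. [r9c9∈{5}] nothing but 5 survives at r9c9, so r9c9=5.
Step 18. [r2c7∈{3}] r2c7 has the single candidate 3, so r2c7=3.
Step 19. [r1c9∈{1}] r1c9 has the single candidate 1, so r1c9=1.
Step 20. [r9c4∈{7}] r9c4 has the single candidate 7 ⇒ r9c4=7.
Step 21. [r6c3∈{3}] only 3 remains possible at r6c3, so r6c3=3.
Step 22. [r7c5∈{8}] r7c5's peers cover all but 8. So r7c5=8.
Step 23. [r2c1∈{6}] nothing but 6 survives at r2c1 ⇒ r2c1=6.
Step 24. [r1c8∈{7}] r1c8 is down to just 7, so r1c8=7.
Step 25. [r5c4∈{4}] nothing but 4 survives at r5c4, so r5c4=4.
Step 26. [r4c4∈{1}] r4c4's peers cover all but 1 ⇒ r4c4=1.
Step 27. [r7c7∈{4}] r7c7 is down to just 4 ⇒ r7c7=4.
Step 28. [r8c3∈{5}] r8c3's peers cover all but 5, so r8c3=5.
Step 29. [r3c1∈{8}] only 8 remains possible at r3c1 ⇒ r3c1=8.
Step 30. [r2c5∈{2}] nothing but 2 survives at r2c5. So r2c5=2.
Step 31. [r4c3∈{6}] nothing but 6 survives at r4c3. So r4c3=6.
Step 32. [r3c3∈{4}] r3c3's peers cover all but 4. So r3c3=4.
Step 33. [r1c4∈{6}] r1c4 has the single candidate 6, so r1c4=6.
Step 34. [r5c3∈{2}] nothing but 2 survives at r5c3, so r5c3=2.
Step 35. [r7c6∈{6}] r7c6 is down to just 6. So r7c6=6.

Answer: 3 2 9 6 4 8 5 7 1 / 6 5 1 9 2 7 3 4 8 / 8 7 4 3 1 5 2 6 9 / 7 8 6 1 5 3 9 2 4 / 5 1 2 4 6 9 8 3 7 / 9 4 3 8 7 2 1 5 6 / 1 3 7 5 8 6 4 9 2 / 4 6 5 2 9 1 7 8 3 / 2 9 8 7 3 4 6 1 5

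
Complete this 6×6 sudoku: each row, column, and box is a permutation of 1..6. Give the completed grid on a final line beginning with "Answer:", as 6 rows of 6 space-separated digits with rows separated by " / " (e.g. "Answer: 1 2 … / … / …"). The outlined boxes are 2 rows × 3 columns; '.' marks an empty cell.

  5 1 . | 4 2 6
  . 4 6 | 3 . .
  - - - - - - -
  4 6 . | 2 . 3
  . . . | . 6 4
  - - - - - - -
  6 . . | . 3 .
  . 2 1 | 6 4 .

Step 1. [r5c2∈{5}] r5c2's peers cover all but 5. So r5c2=5.
Step 2. [r4c4∈{1,5}] 5 has one home in col 4: r4c4 ⇒ r4c4=5.
Step 3. [r4c2∈{3}] r4c2's peers cover all but 3, so r4c2=3.
Step 4. [r2c5∈{1,5}] r2c5 is the only open cell in col 5 admitting 5 ⇒ r2c5=5.
Step 5. [r5c6∈{1,2}] 2 has one home in row 5: r5c6, so r5c6=2.
Step 6. [r4c3∈{2}] r4c3 has the single candidate 2, so r4c3=2.
Step 7. [r5c4∈{1}] r5c4 is down to just 1. So r5c4=1.
Step 8. [r5c3∈{4}] nothing but 4 survives at r5c3, so r5c3=4.
Step 9. [r6c1∈{3}] r6c1 is down to just 3. So r6c1=3.
Step 10. [r3c5∈{1}] r3c5's peers cover all but 1. So r3c5=1.
Step 11. [r6c6∈{5}] r6c6 has the single candidate 5, so r6c6=5.
Step 12. [r3c3∈{5}] r3c3 is down to just 5 ⇒ r3c3=5.
Step 13. [r2c1∈{2}] only 2 remains possible at r2c1, so r2c1=2.
Step 14. [r4c1∈{1}] r4c1 has the single candidate 1, so r4c1=1.
Step 15. [r1c3∈{3}] r1c3 is down to just 3, so r1c3=3.
Step 16. [r2c6∈{1}] only 1 remains possible at r2c6, so r2c6=1.

Answer: 5 1 3 4 2 6 / 2 4 6 3 5 1 / 4 6 5 2 1 3 / 1 3 2 5 6 4 / 6 5 4 1 3 2 / 3 2 1 6 4 5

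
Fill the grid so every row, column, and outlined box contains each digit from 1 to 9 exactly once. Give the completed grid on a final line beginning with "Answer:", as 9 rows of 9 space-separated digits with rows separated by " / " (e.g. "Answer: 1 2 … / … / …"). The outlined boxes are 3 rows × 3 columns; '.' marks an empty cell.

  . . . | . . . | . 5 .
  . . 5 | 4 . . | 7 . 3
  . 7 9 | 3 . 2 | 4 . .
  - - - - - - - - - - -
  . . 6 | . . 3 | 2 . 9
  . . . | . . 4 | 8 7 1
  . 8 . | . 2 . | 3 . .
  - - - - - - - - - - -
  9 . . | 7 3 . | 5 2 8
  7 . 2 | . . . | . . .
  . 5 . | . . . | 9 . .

Step 1. [r3c9∈{6}] only 6 remains possible at r3c9 ⇒ r3c9=6.
Step 2. [r1c7∈{1}] nothing but 1 survives at r1c7. So r1c7=1.
Step 3. [r8c9∈{4}] r8c9's peers cover all but 4. So r8c9=4.
Step 4. [r8c7∈{6}] only 6 remains possible at r8c7 ⇒ r8c7=6.
Step 5. [r4c5∈{1,5,7,8}] across row 4, 7 lands solely at r4c5 ⇒ r4c5=7.
Step 6. [r9c5∈{1,4,6,8}] in col 5, 4 fits only at r9c5 ⇒ r9c5=4.
Step 7. [r4c4∈{1,5,8}] r4c4 is the only open cell in row 4 admitting 8 ⇒ r4c4=8.
Step 8. [r5c3∈{3}] only 3 remains possible at r5c3, so r5c3=3.
Step 9. [r3c5∈{1,5,8}] in row 3, 5 fits only at r3c5, so r3c5=5.
Step 10. [r3c1∈{1,8}] in row 3, 1 fits only at r3c1 ⇒ r3c1=1.
Step 11. [r4c2∈{1,4}] in row 4, 1 fits only at r4c2. So r4c2=1.
Step 12. [r8c2∈{3}] r8c2 is down to just 3. So r8c2=3.
Step 13. [r1c1∈{2,3,4,6,8}] row 1 places 3 nowhere but r1c1, so r1c1=3.
Step 14. [r8c8∈{1}] r8c8 has the single candidate 1 ⇒ r8c8=1.
Step 15. [r2c5∈{1,6,8,9}] across col 5, 1 lands solely at r2c5. So r2c5=1.
Step 16. [r6c8∈{4,6}] across col 8, 6 lands solely at r6c8, so r6c8=6.
Step 17. [r6c9∈{5}] r6c9's peers cover all but 5 ⇒ r6c9=5.
Step 18. [r5c4∈{5,6,9}] in box 5, 5 fits only at r5c4 ⇒ r5c4=5.
Step 19. [r8c4∈{9}] nothing but 9 survives at r8c4. So r8c4=9.
Step 20. [r1c4∈{6}] only 6 remains possible at r1c4, so r1c4=6.
Step 21. [r6c6∈{1,9}] r6c6 is the only open cell in row 6 admitting 9 ⇒ r6c6=9.
Step 22. [r2c6∈{8}] r2c6 has the single candidate 8. So r2c6=8.
Step 23. [r1c3∈{4,8}] across row 1, 8 lands solely at r1c3. So r1c3=8.
Step 24. [r9c3∈{1}] only 1 remains possible at r9c3. So r9c3=1.
Step 25. [r7c3∈{4}] only 4 remains possible at r7c3 ⇒ r7c3=4.
Step 26. [r7c2∈{6}] r7c2 has the single candidate 6. So r7c2=6.
Step 27. [r2c2∈{2}] nothing but 2 survives at r2c2 ⇒ r2c2=2.
Step 28. [r4c1∈{4,5}] in row 4, 5 fits only at r4c1. So r4c1=5.
Step 29. [r4c8∈{4}] r4c8 has the single candidate 4 ⇒ r4c8=4.
Step 30. [r9c4∈{2}] r9c4 has the single candidate 2. So r9c4=2.
Step 31. [r1c6∈{7}] r1c6 is down to just 7. So r1c6=7.
Step 32. [r5c1∈{2}] r5c1 has the single candidate 2 ⇒ r5c1=2.
Step 33. [r9c6∈{6}] r9c6 is down to just 6, so r9c6=6.
Step 34. [r7c6∈{1}] nothing but 1 survives at r7c6. So r7c6=1.
Step 35. [r2c1∈{6}] nothing but 6 survives at r2c1. So r2c1=6.
Step 36. [r6c4∈{1}] r6c4 has the single candidate 1 ⇒ r6c4=1.
Step 37. [r2c8∈{9}] only 9 remains possible at r2c8 ⇒ r2c8=9.
Step 38. [r9c8∈{3}] only 3 remains possible at r9c8, so r9c8=3.
Step 39. [r5c5∈{6}] nothing but 6 survives at r5c5. So r5c5=6.
Step 40. [r1c5∈{9}] r1c5's peers cover all but 9, so r1c5=9.
Step 41. [r6c3∈{7}] r6c3's peers cover all but 7, so r6c3=7.
Step 42. [r1c2∈{4}] r1c2 is down to just 4, so r1c2=4.
Step 43. [r8c6∈{5}] nothing but 5 survives at r8c6, so r8c6=5.
Step 44. [r1c9∈{2}] r1c9's peers cover all but 2. So r1c9=2.
Step 45. [r8c5∈{8}] only 8 remains possible at r8c5, so r8c5=8.
Step 46. [r9c1∈{8}] r9c1's peers cover all but 8, so r9c1=8.
Step 47. [r5c2∈{9}] r5c2 has the single candidate 9 ⇒ r5c2=9.
Step 48. [r9c9∈{7}] r9c9 has the single candidate 7, so r9c9=7.
Step 49. [r6c1∈{4}] r6c1 is down to just 4 ⇒ r6c1=4.
Step 50. [r3c8∈{8}] r3c8 is down to just 8 ⇒ r3c8=8.

Answer: 3 4 8 6 9 7 1 5 2 / 6 2 5 4 1 8 7 9 3 / 1 7 9 3 5 2 4 8 6 / 5 1 6 8 7 3 2 4 9 / 2 9 3 5 6 4 8 7 1 / 4 8 7 1 2 9 3 6 5 / 9 6 4 7 3 1 5 2 8 / 7 3 2 9 8 5 6 1 4 / 8 5 1 2 4 6 9 3 7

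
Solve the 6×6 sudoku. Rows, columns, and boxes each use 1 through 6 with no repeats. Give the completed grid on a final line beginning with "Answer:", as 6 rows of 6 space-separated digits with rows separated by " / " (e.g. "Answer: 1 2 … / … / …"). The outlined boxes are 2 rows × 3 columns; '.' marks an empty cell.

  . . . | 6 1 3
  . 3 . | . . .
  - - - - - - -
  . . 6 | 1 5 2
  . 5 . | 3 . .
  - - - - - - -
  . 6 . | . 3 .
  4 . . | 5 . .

Step 1. [r6c2∈{1,2}] across col 2, 1 lands solely at r6c2. So r6c2=1.
Step 2. [r1c2∈{2,4}] col 2 places 2 nowhere but r1c2 ⇒ r1c2=2.
Step 3. [r1c1∈{5}] only 5 remains possible at r1c1 ⇒ r1c1=5.
Step 4. [r5c1∈{2}] nothing but 2 survives at r5c1. So r5c1=2.
Step 5. [r1c3∈{4}] nothing but 4 survives at r1c3 ⇒ r1c3=4.
Step 6. [r6c6∈{6}] r6c6's peers cover all but 6, so r6c6=6.
Step 7. [r4c6∈{4}] only 4 remains possible at r4c6, so r4c6=4.
Step 8. [r2c3∈{1}] r2c3 has the single candidate 1. So r2c3=1.
Step 9. [r2c4∈{2,4}] 2 has one home in col 4: r2c4 ⇒ r2c4=2.
Step 10. [r5c4∈{4}] nothing but 4 survives at r5c4. So r5c4=4.
Step 11. [r5c6∈{1}] r5c6's peers cover all but 1. So r5c6=1.
Step 12. [r3c2∈{4}] only 4 remains possible at r3c2, so r3c2=4.
Step 13. [r2c5∈{4}] r2c5 has the single candidate 4, so r2c5=4.
Step 14. [r4c5∈{6}] r4c5's peers cover all but 6. So r4c5=6.
Step 15. [r5c3∈{5}] r5c3 has the single candidate 5. So r5c3=5.
Step 16. [r4c1∈{1}] nothing but 1 survives at r4c1 ⇒ r4c1=1.
Step 17. [r4c3∈{2}] r4c3 is down to just 2. So r4c3=2.
Step 18. [r2c6∈{5}] r2c6 has the single candidate 5, so r2c6=5.
Step 19. [r6c5∈{2}] nothing but 2 survives at r6c5, so r6c5=2.
Step 20. [r6c3∈{3}] r6c3's peers cover all but 3 ⇒ r6c3=3.
Step 21. [r3c1∈{3}] r3c1's peers cover all but 3, so r3c1=3.
Step 22. [r2c1∈{6}] r2c1 has the single candidate 6. So r2c1=6.

Answer: 5 2 4 6 1 3 / 6 3 1 2 4 5 / 3 4 6 1 5 2 / 1 5 2 3 6 4 / 2 6 5 4 3 1 / 4 1 3 5 2 6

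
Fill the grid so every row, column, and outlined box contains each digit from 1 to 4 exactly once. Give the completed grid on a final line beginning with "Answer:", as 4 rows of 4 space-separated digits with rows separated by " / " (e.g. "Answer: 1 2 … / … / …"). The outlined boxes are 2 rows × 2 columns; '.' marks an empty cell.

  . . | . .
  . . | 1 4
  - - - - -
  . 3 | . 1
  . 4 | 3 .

Step 1. [r1c3∈{2}] r1c3 is down to just 2. So r1c3=2.
Step 2. [r4c1∈{1,2}] r4c1 is the only open cell in row 4 admitting 1 ⇒ r4c1=1.
Step 3. [r2c1∈{2,3}] in row 2, 3 fits only at r2c1. So r2c1=3.
Step 4. [r4c4∈{2}] nothing but 2 survives at r4c4. So r4c4=2.
Step 5. [r1c2∈{1}] r1c2's peers cover all but 1 ⇒ r1c2=1.
Step 6. [r1c1∈{4}] r1c1 is down to just 4 ⇒ r1c1=4.
Step 7. [r2c2∈{2}] nothing but 2 survives at r2c2 ⇒ r2c2=2.
Step 8. [r3c1∈{2}] nothing but 2 survives at r3c1 ⇒ r3c1=2.
Step 9. [r1c4∈{3}] only 3 remains possible at r1c4. So r1c4=3.
Step 10. [r3c3∈{4}] only 4 remains possible at r3c3. So r3c3=4.

Answer: 4 1 2 3 / 3 2 1 4 / 2 3 4 1 / 1 4 3 2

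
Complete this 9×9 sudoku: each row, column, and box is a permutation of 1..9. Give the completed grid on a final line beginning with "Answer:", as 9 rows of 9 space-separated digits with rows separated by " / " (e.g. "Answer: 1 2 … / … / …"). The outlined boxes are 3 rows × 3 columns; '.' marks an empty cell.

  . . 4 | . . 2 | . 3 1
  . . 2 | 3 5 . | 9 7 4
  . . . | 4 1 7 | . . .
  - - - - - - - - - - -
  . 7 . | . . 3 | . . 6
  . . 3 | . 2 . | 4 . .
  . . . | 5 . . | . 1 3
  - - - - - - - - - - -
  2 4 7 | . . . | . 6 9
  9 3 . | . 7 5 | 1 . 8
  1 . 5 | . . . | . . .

Step 1. [r9c2∈{6,8}] r9c2 is the only open cell in box 7 admitting 8, so r9c2=8.
Step 2. [r5c4∈{1,6,7,8,9}] 7 has one home in col 4: r5c4 ⇒ r5c4=7.
Step 3. [r5c9∈{5}] r5c9's peers cover all but 5 ⇒ r5c9=5.
Step 4. [r3c8∈{2,5,8}] across col 8, 5 lands solely at r3c8. So r3c8=5.
Step 5. [r4c3∈{1,8,9}] col 3 places 1 nowhere but r4c3, so r4c3=1.
Step 6. [r5c6∈{1,6,8,9}] across row 5, 1 lands solely at r5c6 ⇒ r5c6=1.
Step 7. [r7c6∈{8}] nothing but 8 survives at r7c6, so r7c6=8.
Step 8. [r2c1∈{6,8}] 8 has one home in row 2: r2c1. So r2c1=8.
Step 9. [r5c1∈{6}] r5c1 is down to just 6 ⇒ r5c1=6.
Step 10. [r3c7∈{2,6,8}] row 3 places 8 nowhere but r3c7. So r3c7=8.
Step 11. [r5c2∈{9}] nothing but 9 survives at r5c2, so r5c2=9.
Step 12. [r2c6∈{6}] r2c6 is down to just 6, so r2c6=6.
Step 13. [r6c5∈{4,6,8,9}] in row 6, 6 fits only at r6c5 ⇒ r6c5=6.
Step 14. [r6c6∈{4,9}] row 6 places 9 nowhere but r6c6, so r6c6=9.
Step 15. [r4c4∈{8}] nothing but 8 survives at r4c4. So r4c4=8.
Step 16. [r9c4∈{2,6,9}] row 9 places 6 nowhere but r9c4. So r9c4=6.
Step 17. [r9c5∈{3,4,9}] in row 9, 9 fits only at r9c5 ⇒ r9c5=9.
Step 18. [r4c7∈{2}] nothing but 2 survives at r4c7 ⇒ r4c7=2.
Step 19. [r3c2∈{6}] r3c2 is down to just 6 ⇒ r3c2=6.
Step 20. [r9c7∈{3,7}] in row 9, 3 fits only at r9c7. So r9c7=3.
Step 21. [r8c8∈{2,4}] r8c8 is the only open cell in row 8 admitting 4, so r8c8=4.
Step 22. [r4c1∈{4,5}] r4c1 is the only open cell in row 4 admitting 5 ⇒ r4c1=5.
Step 23. [r3c9∈{2}] only 2 remains possible at r3c9. So r3c9=2.
Step 24. [r1c5∈{8}] r1c5's peers cover all but 8, so r1c5=8.
Step 25. [r7c7∈{5}] r7c7 has the single candidate 5, so r7c7=5.
Step 26. [r1c4∈{9}] r1c4's peers cover all but 9 ⇒ r1c4=9.
Step 27. [r6c1∈{4}] only 4 remains possible at r6c1, so r6c1=4.
Step 28. [r2c2∈{1}] r2c2 is down to just 1. So r2c2=1.
Step 29. [r8c3∈{6}] r8c3 has the single candidate 6, so r8c3=6.
Step 30. [r3c3∈{9}] r3c3 has the single candidate 9, so r3c3=9.
Step 31. [r6c7∈{7}] r6c7's peers cover all but 7 ⇒ r6c7=7.
Step 32. [r3c1∈{3}] only 3 remains possible at r3c1, so r3c1=3.
Step 33. [r4c5∈{4}] only 4 remains possible at r4c5 ⇒ r4c5=4.
Step 34. [r4c8∈{9}] only 9 remains possible at r4c8, so r4c8=9.
Step 35. [r1c7∈{6}] r1c7's peers cover all but 6. So r1c7=6.
Step 36. [r7c4∈{1}] nothing but 1 survives at r7c4 ⇒ r7c4=1.
Step 37. [r6c3∈{8}] r6c3 has the single candidate 8 ⇒ r6c3=8.
Step 38. [r1c2∈{5}] nothing but 5 survives at r1c2 ⇒ r1c2=5.
Step 39. [r6c2∈{2}] nothing but 2 survives at r6c2, so r6c2=2.
Step 40. [r5c8∈{8}] r5c8's peers cover all but 8. So r5c8=8.
Step 41. [r1c1∈{7}] r1c1 is down to just 7, so r1c1=7.
Step 42. [r7c5∈{3}] r7c5's peers cover all but 3 ⇒ r7c5=3.
Step 43. [r9c8∈{2}] only 2 remains possible at r9c8, so r9c8=2.
Step 44. [r8c4∈{2}] r8c4 is down to just 2, so r8c4=2.
Step 45. [r9c6∈{4}] nothing but 4 survives at r9c6, so r9c6=4.
Step 46. [r9c9∈{7}] nothing but 7 survives at r9c9, so r9c9=7.

Answer: 7 5 4 9 8 2 6 3 1 / 8 1 2 3 5 6 9 7 4 / 3 6 9 4 1 7 8 5 2 / 5 7 1 8 4 3 2 9 6 / 6 9 3 7 2 1 4 8 5 / 4 2 8 5 6 9 7 1 3 / 2 4 7 1 3 8 5 6 9 / 9 3 6 2 7 5 1 4 8 / 1 8 5 6 9 4 3 2 7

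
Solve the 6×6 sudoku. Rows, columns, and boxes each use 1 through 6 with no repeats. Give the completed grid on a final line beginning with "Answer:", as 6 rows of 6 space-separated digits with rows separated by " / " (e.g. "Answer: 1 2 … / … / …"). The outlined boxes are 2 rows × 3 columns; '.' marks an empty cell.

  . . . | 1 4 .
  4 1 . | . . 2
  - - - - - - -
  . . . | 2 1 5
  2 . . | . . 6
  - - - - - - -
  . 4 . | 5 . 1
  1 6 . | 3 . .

Step 1. [r3c2∈{3}] r3c2 has the single candidate 3 ⇒ r3c2=3.
Step 2. [r1c1∈{3,5,6}] across col 1, 5 lands solely at r1c1, so r1c1=5.
Step 3. [r1c3∈{2,3,6}] r1c3 is the only open cell in row 1 admitting 6, so r1c3=6.
Step 4. [r6c3∈{2,5}] 5 has one home in row 6: r6c3, so r6c3=5.
Step 5. [r5c3∈{2,3}] in col 3, 2 fits only at r5c3. So r5c3=2.
Step 6. [r2c5∈{3,5,6}] 5 has one home in row 2: r2c5. So r2c5=5.
Step 7. [r4c4∈{4}] r4c4's peers cover all but 4. So r4c4=4.
Step 8. [r5c5∈{6}] only 6 remains possible at r5c5 ⇒ r5c5=6.
Step 9. [r3c3∈{4}] r3c3 is down to just 4. So r3c3=4.
Step 10. [r6c5∈{2}] r6c5 is down to just 2. So r6c5=2.
Step 11. [r2c4∈{6}] only 6 remains possible at r2c4. So r2c4=6.
Step 12. [r3c1∈{6}] only 6 remains possible at r3c1. So r3c1=6.
Step 13. [r4c5∈{3}] nothing but 3 survives at r4c5 ⇒ r4c5=3.
Step 14. [r4c3∈{1}] r4c3 has the single candidate 1 ⇒ r4c3=1.
Step 15. [r6c6∈{4}] only 4 remains possible at r6c6. So r6c6=4.
Step 16. [r1c2∈{2}] r1c2's peers cover all but 2 ⇒ r1c2=2.
Step 17. [r4c2∈{5}] nothing but 5 survives at r4c2, so r4c2=5.
Step 18. [r2c3∈{3}] only 3 remains possible at r2c3. So r2c3=3.
Step 19. [r5c1∈{3}] r5c1's peers cover all but 3. So r5c1=3.
Step 20. [r1c6∈{3}] r1c6's peers cover all but 3 ⇒ r1c6=3.

Answer: 5 2 6 1 4 3 / 4 1 3 6 5 2 / 6 3 4 2 1 5 / 2 5 1 4 3 6 / 3 4 2 5 6 1 / 1 6 5 3 2 4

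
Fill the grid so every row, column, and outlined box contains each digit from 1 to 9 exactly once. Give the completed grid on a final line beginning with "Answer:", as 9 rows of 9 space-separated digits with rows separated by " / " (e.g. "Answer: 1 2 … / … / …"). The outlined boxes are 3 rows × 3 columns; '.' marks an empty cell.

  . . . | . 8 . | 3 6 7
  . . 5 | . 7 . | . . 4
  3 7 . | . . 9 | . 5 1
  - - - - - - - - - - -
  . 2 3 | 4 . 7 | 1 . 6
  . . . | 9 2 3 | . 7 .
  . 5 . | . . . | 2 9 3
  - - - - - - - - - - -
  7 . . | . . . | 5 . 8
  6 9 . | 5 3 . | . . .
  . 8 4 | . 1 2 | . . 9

Step 1. [r7c4∈{6}] nothing but 6 survives at r7c4, so r7c4=6.
Step 2. [r6c1∈{1,4,8}] 4 has one home in row 6: r6c1, so r6c1=4.
Step 3. [r2c8∈{2,8}] box 3 places 2 nowhere but r2c8. So r2c8=2.
Step 4. [r1c1∈{1,2,9}] across col 1, 2 lands solely at r1c1. So r1c1=2.
Step 5. [r1c4∈{1}] only 1 remains possible at r1c4. So r1c4=1.
Step 6. [r7c6∈{4}] nothing but 4 survives at r7c6. So r7c6=4.
Step 7. [r6c3∈{1,6,7,8}] r6c3 is the only open cell in row 6 admitting 7, so r6c3=7.
Step 8. [r3c7∈{8}] r3c7 has the single candidate 8. So r3c7=8.
Step 9. [r2c1∈{1,8,9}] 8 has one home in row 2: r2c1. So r2c1=8.
Step 10. [r3c3∈{6}] only 6 remains possible at r3c3, so r3c3=6.
Step 11. [r8c7∈{4,7}] r8c7 is the only open cell in row 8 admitting 7, so r8c7=7.
Step 12. [r5c1∈{1}] only 1 remains possible at r5c1, so r5c1=1.
Step 13. [r7c3∈{1,2}] r7c3 is the only open cell in row 7 admitting 2 ⇒ r7c3=2.
Step 14. [r7c2∈{1,3}] col 2 places 3 nowhere but r7c2. So r7c2=3.
Step 15. [r6c6∈{1,6,8}] 1 has one home in row 6: r6c6, so r6c6=1.
Step 16. [r7c8∈{1}] r7c8 is down to just 1. So r7c8=1.
Step 17. [r8c8∈{4}] r8c8 is down to just 4. So r8c8=4.
Step 18. [r5c2∈{6}] r5c2's peers cover all but 6, so r5c2=6.
Step 19. [r9c1∈{5}] r9c1 is down to just 5. So r9c1=5.
Step 20. [r9c7∈{6}] nothing but 6 survives at r9c7, so r9c7=6.
Step 21. [r4c5∈{5}] r4c5 has the single candidate 5 ⇒ r4c5=5.
Step 22. [r2c7∈{9}] nothing but 9 survives at r2c7. So r2c7=9.
Step 23. [r6c5∈{6}] r6c5 is down to just 6. So r6c5=6.
Step 24. [r5c7∈{4}] only 4 remains possible at r5c7. So r5c7=4.
Step 25. [r4c1∈{9}] only 9 remains possible at r4c1 ⇒ r4c1=9.
Step 26. [r4c8∈{8}] r4c8's peers cover all but 8 ⇒ r4c8=8.
Step 27. [r2c4∈{3}] nothing but 3 survives at r2c4. So r2c4=3.
Step 28. [r1c3∈{9}] nothing but 9 survives at r1c3 ⇒ r1c3=9.
Step 29. [r5c3∈{8}] only 8 remains possible at r5c3, so r5c3=8.
Step 30. [r8c6∈{8}] r8c6's peers cover all but 8. So r8c6=8.
Step 31. [r5c9∈{5}] only 5 remains possible at r5c9. So r5c9=5.
Step 32. [r3c4∈{2}] r3c4's peers cover all but 2 ⇒ r3c4=2.
Step 33. [r2c2∈{1}] r2c2's peers cover all but 1 ⇒ r2c2=1.
Step 34. [r2c6∈{6}] r2c6 is down to just 6. So r2c6=6.
Step 35. [r9c8∈{3}] only 3 remains possible at r9c8, so r9c8=3.
Step 36. [r9c4∈{7}] r9c4 has the single candidate 7. So r9c4=7.
Step 37. [r1c2∈{4}] nothing but 4 survives at r1c2, so r1c2=4.
Step 38. [r6c4∈{8}] nothing but 8 survives at r6c4, so r6c4=8.
Step 39. [r1c6∈{5}] r1c6's peers cover all but 5, so r1c6=5.
Step 40. [r8c3∈{1}] r8c3 has the single candidate 1 ⇒ r8c3=1.
Step 41. [r3c5∈{4}] only 4 remains possible at r3c5. So r3c5=4.
Step 42. [r7c5∈{9}] r7c5 has the single candidate 9 ⇒ r7c5=9.
Step 43. [r8c9∈{2}] only 2 remains possible at r8c9. So r8c9=2.

Answer: 2 4 9 1 8 5 3 6 7 / 8 1 5 3 7 6 9 2 4 / 3 7 6 2 4 9 8 5 1 / 9 2 3 4 5 7 1 8 6 / 1 6 8 9 2 3 4 7 5 / 4 5 7 8 6 1 2 9 3 / 7 3 2 6 9 4 5 1 8 / 6 9 1 5 3 8 7 4 2 / 5 8 4 7 1 2 6 3 9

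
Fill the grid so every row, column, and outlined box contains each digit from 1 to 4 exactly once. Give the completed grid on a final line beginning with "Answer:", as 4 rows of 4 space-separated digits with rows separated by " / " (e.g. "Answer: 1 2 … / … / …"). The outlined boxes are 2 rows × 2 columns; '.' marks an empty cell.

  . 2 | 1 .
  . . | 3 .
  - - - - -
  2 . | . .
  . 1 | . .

Step 1. [r2c2∈{4}] r2c2's peers cover all but 4, so r2c2=4.
Step 2. [r4c1∈{3,4}] col 1 places 4 nowhere but r4c1, so r4c1=4.
Step 3. [r4c4∈{2,3}] 3 has one home in row 4: r4c4 ⇒ r4c4=3.
Step 4. [r1c4∈{4}] nothing but 4 survives at r1c4, so r1c4=4.
Step 5. [r3c2∈{3}] only 3 remains possible at r3c2, so r3c2=3.
Step 6. [r2c1∈{1}] only 1 remains possible at r2c1, so r2c1=1.
Step 7. [r3c4∈{1}] r3c4 has the single candidate 1, so r3c4=1.
Step 8. [r1c1∈{3}] nothing but 3 survives at r1c1. So r1c1=3.
Step 9. [r3c3∈{4}] nothing but 4 survives at r3c3 ⇒ r3c3=4.
Step 10. [r4c3∈{2}] nothing but 2 survives at r4c3 ⇒ r4c3=2.
Step 11. [r2c4∈{2}] r2c4's peers cover all but 2. So r2c4=2.

Answer: 3 2 1 4 / 1 4 3 2 / 2 3 4 1 / 4 1 2 3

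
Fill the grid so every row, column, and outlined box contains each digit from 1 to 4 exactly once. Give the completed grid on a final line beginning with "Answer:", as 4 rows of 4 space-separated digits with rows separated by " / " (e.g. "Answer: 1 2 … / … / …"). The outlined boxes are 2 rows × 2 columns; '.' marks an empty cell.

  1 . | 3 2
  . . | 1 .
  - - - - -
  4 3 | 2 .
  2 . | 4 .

Step 1. [r4c2∈{1}] only 1 remains possible at r4c2, so r4c2=1.
Step 2. [r1c2∈{4}] only 4 remains possible at r1c2. So r1c2=4.
Step 3. [r4c4∈{3}] r4c4's peers cover all but 3, so r4c4=3.
Step 4. [r2c4∈{4}] r2c4's peers cover all but 4 ⇒ r2c4=4.
Step 5. [r2c2∈{2}] r2c2 has the single candidate 2. So r2c2=2.
Step 6. [r2c1∈{3}] r2c1's peers cover all but 3, so r2c1=3.
Step 7. [r3c4∈{1}] only 1 remains possible at r3c4 ⇒ r3c4=1.

Answer: 1 4 3 2 / 3 2 1 4 / 4 3 2 1 / 2 1 4 3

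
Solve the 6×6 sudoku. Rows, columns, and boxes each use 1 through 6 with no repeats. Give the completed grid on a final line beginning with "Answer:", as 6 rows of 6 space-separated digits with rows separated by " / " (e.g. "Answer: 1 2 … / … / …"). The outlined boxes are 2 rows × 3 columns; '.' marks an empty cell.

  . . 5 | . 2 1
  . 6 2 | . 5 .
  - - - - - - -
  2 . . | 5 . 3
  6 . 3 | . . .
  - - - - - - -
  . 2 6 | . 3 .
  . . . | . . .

Step 1. [r2c6∈{4}] only 4 remains possible at r2c6. So r2c6=4.
Step 2. [r6c6∈{2,5,6}] 6 has one home in col 6: r6c6. So r6c6=6.
Step 3. [r4c2∈{1,4,5}] r4c2 is the only open cell in row 4 admitting 5, so r4c2=5.
Step 4. [r6c1∈{1,3,4,5}] r6c1 is the only open cell in row 6 admitting 5 ⇒ r6c1=5.
Step 5. [r6c4∈{1,2,4}] row 6 places 2 nowhere but r6c4 ⇒ r6c4=2.
Step 6. [r6c2∈{1,3,4}] row 6 places 3 nowhere but r6c2, so r6c2=3.
Step 7. [r3c2∈{1,4}] 1 has one home in col 2: r3c2. So r3c2=1.
Step 8. [r6c3∈{1,4}] 1 has one home in col 3: r6c3. So r6c3=1.
Step 9. [r6c5∈{4}] r6c5's peers cover all but 4. So r6c5=4.
Step 10. [r2c4∈{3}] nothing but 3 survives at r2c4. So r2c4=3.
Step 11. [r4c4∈{1,4}] in row 4, 4 fits only at r4c4. So r4c4=4.
Step 12. [r1c2∈{4}] r1c2 is down to just 4. So r1c2=4.
Step 13. [r1c1∈{3}] r1c1's peers cover all but 3, so r1c1=3.
Step 14. [r5c4∈{1}] nothing but 1 survives at r5c4, so r5c4=1.
Step 15. [r3c5∈{6}] r3c5 has the single candidate 6, so r3c5=6.
Step 16. [r5c6∈{5}] r5c6's peers cover all but 5. So r5c6=5.
Step 17. [r4c6∈{2}] r4c6 has the single candidate 2. So r4c6=2.
Step 18. [r4c5∈{1}] r4c5's peers cover all but 1 ⇒ r4c5=1.
Step 19. [r5c1∈{4}] r5c1's peers cover all but 4. So r5c1=4.
Step 20. [r2c1∈{1}] r2c1 is down to just 1, so r2c1=1.
Step 21. [r3c3∈{4}] r3c3's peers cover all but 4. So r3c3=4.
Step 22. [r1c4∈{6}] only 6 remains possible at r1c4. So r1c4=6.

Answer: 3 4 5 6 2 1 / 1 6 2 3 5 4 / 2 1 4 5 6 3 / 6 5 3 4 1 2 / 4 2 6 1 3 5 / 5 3 1 2 4 6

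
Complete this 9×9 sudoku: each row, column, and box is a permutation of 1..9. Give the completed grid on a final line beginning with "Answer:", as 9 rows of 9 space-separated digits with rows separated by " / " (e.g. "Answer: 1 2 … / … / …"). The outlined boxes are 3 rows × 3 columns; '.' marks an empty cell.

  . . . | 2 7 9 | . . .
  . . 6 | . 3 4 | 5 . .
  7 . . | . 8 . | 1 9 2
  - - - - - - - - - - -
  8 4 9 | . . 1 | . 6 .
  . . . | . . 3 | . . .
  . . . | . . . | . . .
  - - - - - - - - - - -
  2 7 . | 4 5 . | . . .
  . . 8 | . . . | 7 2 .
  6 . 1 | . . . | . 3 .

Step 1. [r8c6∈{6}] r8c6 is down to just 6 ⇒ r8c6=6.
Step 2. [r7c6∈{8}] r7c6's peers cover all but 8 ⇒ r7c6=8.
Step 3. [r4c5∈{2}] nothing but 2 survives at r4c5, so r4c5=2.
Step 4. [r9c5∈{9}] only 9 remains possible at r9c5, so r9c5=9.
Step 5. [r9c2∈{5}] r9c2's peers cover all but 5. So r9c2=5.
Step 6. [r8c9∈{1,4,5,9}] across row 8, 5 lands solely at r8c9. So r8c9=5.
Step 7. [r3c2∈{3}] only 3 remains possible at r3c2 ⇒ r3c2=3.
Step 8. [r2c2∈{1,2,8,9}] 2 has one home in row 2: r2c2. So r2c2=2.
Step 9. [r4c4∈{5,7}] in row 4, 5 fits only at r4c4, so r4c4=5.
Step 10. [r6c6∈{7}] r6c6's peers cover all but 7. So r6c6=7.
Step 11. [r5c3∈{2,5,7}] across col 3, 7 lands solely at r5c3 ⇒ r5c3=7.
Step 12. [r5c7∈{2,4,8,9}] 2 has one home in row 5: r5c7. So r5c7=2.
Step 13. [r1c2∈{1,8}] across col 2, 8 lands solely at r1c2. So r1c2=8.
Step 14. [r1c8∈{4}] only 4 remains possible at r1c8. So r1c8=4.
Step 15. [r4c7∈{3}] only 3 remains possible at r4c7. So r4c7=3.
Step 16. [r1c1∈{1,5}] row 1 places 1 nowhere but r1c1. So r1c1=1.
Step 17. [r7c8∈{1}] r7c8 is down to just 1 ⇒ r7c8=1.
Step 18. [r5c1∈{5}] r5c1 is down to just 5. So r5c1=5.
Step 19. [r5c8∈{8}] r5c8 has the single candidate 8 ⇒ r5c8=8.
Step 20. [r8c1∈{3,4,9}] row 8 places 4 nowhere but r8c1, so r8c1=4.
Step 21. [r9c7∈{4,8}] in col 7, 8 fits only at r9c7. So r9c7=8.
Step 22. [r6c7∈{4,9}] across col 7, 4 lands solely at r6c7, so r6c7=4.
Step 23. [r6c5∈{6}] only 6 remains possible at r6c5, so r6c5=6.
Step 24. [r7c7∈{6,9}] r7c7 is the only open cell in col 7 admitting 9. So r7c7=9.
Step 25. [r6c2∈{1}] r6c2 is down to just 1. So r6c2=1.
Step 26. [r6c9∈{9}] r6c9 is down to just 9, so r6c9=9.
Step 27. [r6c1∈{3}] r6c1 is down to just 3 ⇒ r6c1=3.
Step 28. [r3c6∈{5}] nothing but 5 survives at r3c6 ⇒ r3c6=5.
Step 29. [r2c9∈{7,8}] r2c9 is the only open cell in row 2 admitting 8 ⇒ r2c9=8.
Step 30. [r7c9∈{6}] r7c9's peers cover all but 6 ⇒ r7c9=6.
Step 31. [r8c4∈{1,3}] 3 has one home in row 8: r8c4. So r8c4=3.
Step 32. [r5c2∈{6}] nothing but 6 survives at r5c2 ⇒ r5c2=6.
Step 33. [r1c9∈{3}] r1c9 is down to just 3, so r1c9=3.
Step 34. [r1c3∈{5}] nothing but 5 survives at r1c3. So r1c3=5.
Step 35. [r7c3∈{3}] r7c3 has the single candidate 3. So r7c3=3.
Step 36. [r2c1∈{9}] r2c1 is down to just 9. So r2c1=9.
Step 37. [r3c4∈{6}] r3c4 has the single candidate 6, so r3c4=6.
Step 38. [r5c9∈{1}] only 1 remains possible at r5c9, so r5c9=1.
Step 39. [r9c4∈{7}] r9c4 is down to just 7. So r9c4=7.
Step 40. [r9c9∈{4}] only 4 remains possible at r9c9. So r9c9=4.
Step 41. [r3c3∈{4}] only 4 remains possible at r3c3, so r3c3=4.
Step 42. [r6c3∈{2}] nothing but 2 survives at r6c3, so r6c3=2.
Step 43. [r8c5∈{1}] r8c5 is down to just 1, so r8c5=1.
Step 44. [r5c5∈{4}] r5c5 has the single candidate 4. So r5c5=4.
Step 45. [r1c7∈{6}] only 6 remains possible at r1c7, so r1c7=6.
Step 46. [r6c8∈{5}] r6c8 has the single candidate 5 ⇒ r6c8=5.
Step 47. [r4c9∈{7}] r4c9's peers cover all but 7. So r4c9=7.
Step 48. [r5c4∈{9}] r5c4 has the single candidate 9, so r5c4=9.
Step 49. [r9c6∈{2}] r9c6 has the single candidate 2, so r9c6=2.
Step 50. [r2c8∈{7}] r2c8 is down to just 7 ⇒ r2c8=7.
Step 51. [r2c4∈{1}] nothing but 1 survives at r2c4. So r2c4=1.
Step 52. [r8c2∈{9}] r8c2 has the single candidate 9 ⇒ r8c2=9.
Step 53. [r6c4∈{8}] r6c4's peers cover all but 8. So r6c4=8.

Answer: 1 8 5 2 7 9 6 4 3 / 9 2 6 1 3 4 5 7 8 / 7 3 4 6 8 5 1 9 2 / 8 4 9 5 2 1 3 6 7 / 5 6 7 9 4 3 2 8 1 / 3 1 2 8 6 7 4 5 9 / 2 7 3 4 5 8 9 1 6 / 4 9 8 3 1 6 7 2 5 / 6 5 1 7 9 2 8 3 4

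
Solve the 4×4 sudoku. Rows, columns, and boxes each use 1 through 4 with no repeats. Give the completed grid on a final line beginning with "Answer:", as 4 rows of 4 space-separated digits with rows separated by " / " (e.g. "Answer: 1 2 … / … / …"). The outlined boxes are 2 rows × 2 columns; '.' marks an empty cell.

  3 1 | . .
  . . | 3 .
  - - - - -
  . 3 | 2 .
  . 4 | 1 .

Step 1. [r1c4∈{2,4}] r1c4 is the only open cell in row 1 admitting 2 ⇒ r1c4=2.
Step 2. [r2c1∈{2,4}] in col 1, 4 fits only at r2c1, so r2c1=4.
Step 3. [r2c2∈{2}] nothing but 2 survives at r2c2. So r2c2=2.
Step 4. [r2c4∈{1}] only 1 remains possible at r2c4 ⇒ r2c4=1.
Step 5. [r3c4∈{4}] r3c4 has the single candidate 4 ⇒ r3c4=4.
Step 6. [r1c3∈{4}] r1c3's peers cover all but 4 ⇒ r1c3=4.
Step 7. [r4c4∈{3}] r4c4's peers cover all but 3 ⇒ r4c4=3.
Step 8. [r3c1∈{1}] r3c1's peers cover all but 1. So r3c1=1.
Step 9. [r4c1∈{2}] r4c1's peers cover all but 2, so r4c1=2.

Answer: 3 1 4 2 / 4 2 3 1 / 1 3 2 4 / 2 4 1 3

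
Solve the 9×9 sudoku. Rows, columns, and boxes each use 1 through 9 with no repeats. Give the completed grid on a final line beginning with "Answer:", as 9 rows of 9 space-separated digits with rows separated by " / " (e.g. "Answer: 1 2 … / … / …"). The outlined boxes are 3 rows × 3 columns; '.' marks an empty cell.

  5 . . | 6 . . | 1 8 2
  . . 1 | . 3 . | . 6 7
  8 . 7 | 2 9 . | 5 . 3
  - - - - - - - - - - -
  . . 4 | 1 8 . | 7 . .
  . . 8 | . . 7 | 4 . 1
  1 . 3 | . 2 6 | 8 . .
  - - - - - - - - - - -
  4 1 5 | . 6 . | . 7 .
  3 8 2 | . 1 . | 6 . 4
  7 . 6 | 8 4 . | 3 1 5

Step 1. [r6c9∈{9}] r6c9's peers cover all but 9 ⇒ r6c9=9.
Step 2. [r5c5∈{5}] r5c5 has the single candidate 5. So r5c5=5.
Step 3. [r9c2∈{9}] r9c2 is down to just 9 ⇒ r9c2=9.
Step 4. [r1c6∈{4}] r1c6 is down to just 4. So r1c6=4.
Step 5. [r3c2∈{4,6}] r3c2 is the only open cell in row 3 admitting 6. So r3c2=6.
Step 6. [r5c2∈{2}] r5c2 has the single candidate 2. So r5c2=2.
Step 7. [r8c8∈{9}] r8c8 is down to just 9 ⇒ r8c8=9.
Step 8. [r5c1∈{6,9}] in row 5, 6 fits only at r5c1 ⇒ r5c1=6.
Step 9. [r5c4∈{3,9}] r5c4 is the only open cell in row 5 admitting 9. So r5c4=9.
Step 10. [r6c8∈{5}] r6c8 has the single candidate 5 ⇒ r6c8=5.
Step 11. [r7c6∈{2,3,9}] across row 7, 9 lands solely at r7c6, so r7c6=9.
Step 12. [r2c4∈{5}] only 5 remains possible at r2c4, so r2c4=5.
Step 13. [r4c8∈{2,3}] row 4 places 2 nowhere but r4c8 ⇒ r4c8=2.
Step 14. [r2c7∈{9}] only 9 remains possible at r2c7. So r2c7=9.
Step 15. [r8c4∈{7}] only 7 remains possible at r8c4 ⇒ r8c4=7.
Step 16. [r4c9∈{6}] r4c9 is down to just 6, so r4c9=6.
Step 17. [r1c2∈{3}] r1c2 is down to just 3. So r1c2=3.
Step 18. [r6c4∈{4}] r6c4 has the single candidate 4. So r6c4=4.
Step 19. [r3c8∈{4}] r3c8's peers cover all but 4, so r3c8=4.
Step 20. [r6c2∈{7}] r6c2 is down to just 7 ⇒ r6c2=7.
Step 21. [r7c7∈{2}] r7c7 has the single candidate 2. So r7c7=2.
Step 22. [r7c4∈{3}] r7c4 has the single candidate 3 ⇒ r7c4=3.
Step 23. [r1c3∈{9}] r1c3's peers cover all but 9, so r1c3=9.
Step 24. [r2c1∈{2}] r2c1 is down to just 2 ⇒ r2c1=2.
Step 25. [r5c8∈{3}] only 3 remains possible at r5c8, so r5c8=3.
Step 26. [r9c6∈{2}] nothing but 2 survives at r9c6 ⇒ r9c6=2.
Step 27. [r4c6∈{3}] only 3 remains possible at r4c6 ⇒ r4c6=3.
Step 28. [r7c9∈{8}] r7c9 is down to just 8. So r7c9=8.
Step 29. [r4c2∈{5}] r4c2 has the single candidate 5 ⇒ r4c2=5.
Step 30. [r4c1∈{9}] r4c1 is down to just 9 ⇒ r4c1=9.
Step 31. [r1c5∈{7}] only 7 remains possible at r1c5. So r1c5=7.
Step 32. [r3c6∈{1}] r3c6 has the single candidate 1, so r3c6=1.
Step 33. [r8c6∈{5}] r8c6 is down to just 5, so r8c6=5.
Step 34. [r2c6∈{8}] r2c6 is down to just 8, so r2c6=8.
Step 35. [r2c2∈{4}] nothing but 4 survives at r2c2 ⇒ r2c2=4.

Answer: 5 3 9 6 7 4 1 8 2 / 2 4 1 5 3 8 9 6 7 / 8 6 7 2 9 1 5 4 3 / 9 5 4 1 8 3 7 2 6 / 6 2 8 9 5 7 4 3 1 / 1 7 3 4 2 6 8 5 9 / 4 1 5 3 6 9 2 7 8 / 3 8 2 7 1 5 6 9 4 / 7 9 6 8 4 2 3 1 5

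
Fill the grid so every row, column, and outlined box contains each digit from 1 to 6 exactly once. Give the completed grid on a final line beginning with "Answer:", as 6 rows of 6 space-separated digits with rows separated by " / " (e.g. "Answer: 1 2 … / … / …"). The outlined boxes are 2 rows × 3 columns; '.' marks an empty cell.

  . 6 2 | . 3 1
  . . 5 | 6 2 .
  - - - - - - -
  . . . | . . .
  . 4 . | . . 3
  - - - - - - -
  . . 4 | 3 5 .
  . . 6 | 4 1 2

Step 1. [r3c6∈{4,5,6}] in col 6, 5 fits only at r3c6, so r3c6=5.
Step 2. [r4c3∈{1}] r4c3 is down to just 1 ⇒ r4c3=1.
Step 3. [r4c1∈{2,5,6}] in row 4, 5 fits only at r4c1, so r4c1=5.
Step 4. [r6c1∈{3}] only 3 remains possible at r6c1, so r6c1=3.
Step 5. [r2c2∈{1,3}] 3 has one home in row 2: r2c2. So r2c2=3.
Step 6. [r3c2∈{2}] r3c2 is down to just 2 ⇒ r3c2=2.
Step 7. [r2c1∈{1,4}] r2c1 is the only open cell in row 2 admitting 1, so r2c1=1.
Step 8. [r3c5∈{4,6}] in row 3, 4 fits only at r3c5, so r3c5=4.
Step 9. [r3c3∈{3}] r3c3 has the single candidate 3, so r3c3=3.
Step 10. [r2c6∈{4}] r2c6 is down to just 4 ⇒ r2c6=4.
Step 11. [r3c4∈{1}] nothing but 1 survives at r3c4. So r3c4=1.
Step 12. [r4c4∈{2}] r4c4 is down to just 2, so r4c4=2.
Step 13. [r5c6∈{6}] nothing but 6 survives at r5c6 ⇒ r5c6=6.
Step 14. [r5c2∈{1}] r5c2 is down to just 1, so r5c2=1.
Step 15. [r1c4∈{5}] nothing but 5 survives at r1c4, so r1c4=5.
Step 16. [r1c1∈{4}] r1c1's peers cover all but 4, so r1c1=4.
Step 17. [r4c5∈{6}] r4c5 has the single candidate 6 ⇒ r4c5=6.
Step 18. [r3c1∈{6}] nothing but 6 survives at r3c1. So r3c1=6.
Step 19. [r5c1∈{2}] r5c1's peers cover all but 2, so r5c1=2.
Step 20. [r6c2∈{5}] r6c2 has the single candidate 5. So r6c2=5.

Answer: 4 6 2 5 3 1 / 1 3 5 6 2 4 / 6 2 3 1 4 5 / 5 4 1 2 6 3 / 2 1 4 3 5 6 / 3 5 6 4 1 2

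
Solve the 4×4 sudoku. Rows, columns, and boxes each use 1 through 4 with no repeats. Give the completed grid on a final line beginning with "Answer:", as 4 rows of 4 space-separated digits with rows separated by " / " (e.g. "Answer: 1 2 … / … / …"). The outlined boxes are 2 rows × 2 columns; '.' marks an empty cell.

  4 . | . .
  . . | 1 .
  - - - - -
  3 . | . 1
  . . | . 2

Step 1. [r3c2∈{2,4}] across row 3, 2 lands solely at r3c2. So r3c2=2.
Step 2. [r1c4∈{3}] only 3 remains possible at r1c4, so r1c4=3.
Step 3. [r4c2∈{1,4}] in col 2, 4 fits only at r4c2, so r4c2=4.
Step 4. [r4c1∈{1}] nothing but 1 survives at r4c1, so r4c1=1.
Step 5. [r2c4∈{4}] r2c4 has the single candidate 4. So r2c4=4.
Step 6. [r4c3∈{3}] nothing but 3 survives at r4c3. So r4c3=3.
Step 7. [r2c1∈{2}] r2c1 has the single candidate 2, so r2c1=2.
Step 8. [r1c3∈{2}] r1c3 is down to just 2, so r1c3=2.
Step 9. [r1c2∈{1}] r1c2 has the single candidate 1, so r1c2=1.
Step 10. [r2c2∈{3}] r2c2 is down to just 3, so r2c2=3.
Step 11. [r3c3∈{4}] r3c3 has the single candidate 4, so r3c3=4.

Answer: 4 1 2 3 / 2 3 1 4 / 3 2 4 1 / 1 4 3 2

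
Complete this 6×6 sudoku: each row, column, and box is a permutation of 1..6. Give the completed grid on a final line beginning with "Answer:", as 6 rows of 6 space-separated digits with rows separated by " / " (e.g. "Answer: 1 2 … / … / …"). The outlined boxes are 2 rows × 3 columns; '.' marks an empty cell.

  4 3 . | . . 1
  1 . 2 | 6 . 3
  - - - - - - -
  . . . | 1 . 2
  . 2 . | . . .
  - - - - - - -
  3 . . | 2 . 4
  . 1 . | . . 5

Step 1. [r1c3∈{5,6}] r1c3 is the only open cell in row 1 admitting 6, so r1c3=6.
Step 2. [r3c2∈{4,5,6}] across col 2, 4 lands solely at r3c2 ⇒ r3c2=4.
Step 3. [r4c4∈{3,4,5}] in col 4, 4 fits only at r4c4 ⇒ r4c4=4.
Step 4. [r5c3∈{5}] nothing but 5 survives at r5c3 ⇒ r5c3=5.
Step 5. [r4c6∈{6}] r4c6 is down to just 6, so r4c6=6.
Step 6. [r1c4∈{5}] r1c4's peers cover all but 5, so r1c4=5.
Step 7. [r4c1∈{5}] only 5 remains possible at r4c1. So r4c1=5.
Step 8. [r4c5∈{3}] nothing but 3 survives at r4c5, so r4c5=3.
Step 9. [r5c2∈{6}] only 6 remains possible at r5c2. So r5c2=6.
Step 10. [r6c4∈{3}] r6c4's peers cover all but 3 ⇒ r6c4=3.
Step 11. [r3c3∈{3}] r3c3 is down to just 3, so r3c3=3.
Step 12. [r6c3∈{4}] r6c3 is down to just 4. So r6c3=4.
Step 13. [r3c5∈{5}] r3c5 has the single candidate 5 ⇒ r3c5=5.
Step 14. [r5c5∈{1}] only 1 remains possible at r5c5, so r5c5=1.
Step 15. [r6c5∈{6}] only 6 remains possible at r6c5, so r6c5=6.
Step 16. [r2c5∈{4}] r2c5 is down to just 4 ⇒ r2c5=4.
Step 17. [r3c1∈{6}] r3c1's peers cover all but 6, so r3c1=6.
Step 18. [r1c5∈{2}] r1c5 is down to just 2 ⇒ r1c5=2.
Step 19. [r6c1∈{2}] r6c1 is down to just 2. So r6c1=2.
Step 20. [r2c2∈{5}] r2c2's peers cover all but 5 ⇒ r2c2=5.
Step 21. [r4c3∈{1}] r4c3 is down to just 1 ⇒ r4c3=1.

Answer: 4 3 6 5 2 1 / 1 5 2 6 4 3 / 6 4 3 1 5 2 / 5 2 1 4 3 6 / 3 6 5 2 1 4 / 2 1 4 3 6 5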